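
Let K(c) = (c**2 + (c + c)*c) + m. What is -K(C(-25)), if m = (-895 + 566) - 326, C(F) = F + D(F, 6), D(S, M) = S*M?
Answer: -91220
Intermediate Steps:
D(S, M) = M*S
C(F) = 7*F (C(F) = F + 6*F = 7*F)
m = -655 (m = -329 - 326 = -655)
K(c) = -655 + 3*c**2 (K(c) = (c**2 + (c + c)*c) - 655 = (c**2 + (2*c)*c) - 655 = (c**2 + 2*c**2) - 655 = 3*c**2 - 655 = -655 + 3*c**2)
-K(C(-25)) = -(-655 + 3*(7*(-25))**2) = -(-655 + 3*(-175)**2) = -(-655 + 3*30625) = -(-655 + 91875) = -1*91220 = -91220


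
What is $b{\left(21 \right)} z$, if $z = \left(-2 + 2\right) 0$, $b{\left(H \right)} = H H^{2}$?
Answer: $0$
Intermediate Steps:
$b{\left(H \right)} = H^{3}$
$z = 0$ ($z = 0 \cdot 0 = 0$)
$b{\left(21 \right)} z = 21^{3} \cdot 0 = 9261 \cdot 0 = 0$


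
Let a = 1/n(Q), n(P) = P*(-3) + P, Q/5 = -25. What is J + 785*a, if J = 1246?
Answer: 62457/50 ≈ 1249.1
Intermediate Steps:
Q = -125 (Q = 5*(-25) = -125)
n(P) = -2*P (n(P) = -3*P + P = -2*P)
a = 1/250 (a = 1/(-2*(-125)) = 1/250 ≈ 0.0040000)
J + 785*a = 1246 + 785*(1/250) = 1246 + 157/50 = 62457/50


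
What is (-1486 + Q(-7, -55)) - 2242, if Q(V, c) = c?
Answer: -3783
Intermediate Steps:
(-1486 + Q(-7, -55)) - 2242 = (-1486 - 55) - 2242 = -1541 - 2242 = -3783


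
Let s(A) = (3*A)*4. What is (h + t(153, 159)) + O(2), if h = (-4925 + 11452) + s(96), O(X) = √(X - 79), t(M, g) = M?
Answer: 7832 + I*√77 ≈ 7832.0 + 8.775*I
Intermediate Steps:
O(X) = √(-79 + X)
s(A) = 12*A
h = 7679 (h = (-4925 + 11452) + 12*96 = 6527 + 1152 = 7679)
(h + t(153, 159)) + O(2) = (7679 + 153) + √(-79 + 2) = 7832 + √(-77) = 7832 + I*√77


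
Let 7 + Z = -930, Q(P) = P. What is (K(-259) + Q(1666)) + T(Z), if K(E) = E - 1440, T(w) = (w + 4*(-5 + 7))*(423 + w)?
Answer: 477473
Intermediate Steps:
Z = -937 (Z = -7 - 930 = -937)
T(w) = (8 + w)*(423 + w) (T(w) = (w + 4*2)*(423 + w) = (w + 8)*(423 + w) = (8 + w)*(423 + w))
K(E) = -1440 + E
(K(-259) + Q(1666)) + T(Z) = ((-1440 - 259) + 1666) + (3384 + (-937)² + 431*(-937)) = (-1699 + 1666) + (3384 + 877969 - 403847) = -33 + 477506 = 477473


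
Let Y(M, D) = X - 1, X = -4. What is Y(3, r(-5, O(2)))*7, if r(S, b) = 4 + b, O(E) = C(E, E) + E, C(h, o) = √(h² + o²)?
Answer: -35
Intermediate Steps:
O(E) = E + √2*√(E²) (O(E) = √(E² + E²) + E = √(2*E²) + E = √2*√(E²) + E = E + √2*√(E²))
Y(M, D) = -5 (Y(M, D) = -4 - 1 = -5)
Y(3, r(-5, O(2)))*7 = -5*7 = -35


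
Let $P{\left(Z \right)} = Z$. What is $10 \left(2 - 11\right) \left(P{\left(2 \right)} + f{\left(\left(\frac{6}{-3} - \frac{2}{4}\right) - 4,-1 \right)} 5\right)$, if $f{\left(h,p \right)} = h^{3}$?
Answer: $\frac{493605}{4} \approx 1.234 \cdot 10^{5}$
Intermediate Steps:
$10 \left(2 - 11\right) \left(P{\left(2 \right)} + f{\left(\left(\frac{6}{-3} - \frac{2}{4}\right) - 4,-1 \right)} 5\right) = 10 \left(2 - 11\right) \left(2 + \left(\left(\frac{6}{-3} - \frac{2}{4}\right) - 4\right)^{3} \cdot 5\right) = 10 \left(2 - 11\right) \left(2 + \left(\left(6 \left(- \frac{1}{3}\right) - \frac{1}{2}\right) - 4\right)^{3} \cdot 5\right) = 10 \left(-9\right) \left(2 + \left(\left(-2 - \frac{1}{2}\right) - 4\right)^{3} \cdot 5\right) = - 90 \left(2 + \left(- \frac{5}{2} - 4\right)^{3} \cdot 5\right) = - 90 \left(2 + \left(- \frac{13}{2}\right)^{3} \cdot 5\right) = - 90 \left(2 - \frac{10985}{8}\right) = \left(-90\right) \left(- \frac{10969}{8}\right) = \frac{493605}{4}$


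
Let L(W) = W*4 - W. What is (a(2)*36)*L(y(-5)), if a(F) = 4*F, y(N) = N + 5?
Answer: 0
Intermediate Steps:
y(N) = 5 + N
L(W) = 3*W (L(W) = 4*W - W = 3*W)
(a(2)*36)*L(y(-5)) = ((4*2)*36)*(3*(5 - 5)) = (8*36)*(3*0) = 288*0 = 0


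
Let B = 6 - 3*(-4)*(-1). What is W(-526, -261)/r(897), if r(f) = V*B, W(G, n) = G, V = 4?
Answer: 263/12 ≈ 21.917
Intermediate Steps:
B = -6 (B = 6 + 12*(-1) = 6 - 12 = -6)
r(f) = -24 (r(f) = 4*(-6) = -24)
W(-526, -261)/r(897) = -526/(-24) = -526*(-1/24) = 263/12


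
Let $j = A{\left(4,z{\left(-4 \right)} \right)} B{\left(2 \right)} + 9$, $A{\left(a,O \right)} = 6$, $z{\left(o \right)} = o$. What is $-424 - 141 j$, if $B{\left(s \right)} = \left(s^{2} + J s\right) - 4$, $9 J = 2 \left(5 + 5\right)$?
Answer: $-5453$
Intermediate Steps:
$J = \frac{20}{9}$ ($J = \frac{2 \left(5 + 5\right)}{9} = \frac{2 \cdot 10}{9} = \frac{1}{9} \cdot 20 = \frac{20}{9} \approx 2.2222$)
$B{\left(s \right)} = -4 + s^{2} + \frac{20 s}{9}$ ($B{\left(s \right)} = \left(s^{2} + \frac{20 s}{9}\right) - 4 = -4 + s^{2} + \frac{20 s}{9}$)
$j = \frac{107}{3}$ ($j = 6 \left(-4 + 2^{2} + \frac{20}{9} \cdot 2\right) + 9 = 6 \left(-4 + 4 + \frac{40}{9}\right) + 9 = 6 \cdot \frac{40}{9} + 9 = \frac{80}{3} + 9 = \frac{107}{3} \approx 35.667$)
$-424 - 141 j = -424 - 5029 = -5453$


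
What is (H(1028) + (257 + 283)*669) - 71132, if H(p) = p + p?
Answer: 292184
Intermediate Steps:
H(p) = 2*p
(H(1028) + (257 + 283)*669) - 71132 = (2*1028 + (257 + 283)*669) - 71132 = (2056 + 540*669) - 71132 = (2056 + 361260) - 71132 = 363316 - 71132 = 292184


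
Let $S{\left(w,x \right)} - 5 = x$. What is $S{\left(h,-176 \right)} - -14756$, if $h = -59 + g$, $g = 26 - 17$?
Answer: $14585$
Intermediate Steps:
$g = 9$ ($g = 26 - 17 = 9$)
$h = -50$ ($h = -59 + 9 = -50$)
$S{\left(w,x \right)} = 5 + x$
$S{\left(h,-176 \right)} - -14756 = \left(5 - 176\right) - -14756 = -171 + 14756 = 14585$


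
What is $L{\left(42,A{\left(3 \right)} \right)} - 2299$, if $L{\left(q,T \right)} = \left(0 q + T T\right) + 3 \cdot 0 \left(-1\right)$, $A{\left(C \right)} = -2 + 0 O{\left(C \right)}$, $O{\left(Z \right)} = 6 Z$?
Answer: $-2295$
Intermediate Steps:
$A{\left(C \right)} = -2$ ($A{\left(C \right)} = -2 + 0 \cdot 6 C = -2 + 0 = -2$)
$L{\left(q,T \right)} = T^{2}$ ($L{\left(q,T \right)} = \left(0 + T^{2}\right) + 0 \left(-1\right) = T^{2} + 0 = T^{2}$)
$L{\left(42,A{\left(3 \right)} \right)} - 2299 = \left(-2\right)^{2} - 2299 = 4 - 2299 = -2295$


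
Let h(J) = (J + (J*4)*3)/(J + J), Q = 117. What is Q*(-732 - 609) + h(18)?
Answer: -313781/2 ≈ -1.5689e+5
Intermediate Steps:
h(J) = 13/2 (h(J) = (J + (4*J)*3)/((2*J)) = (J + 12*J)*(1/(2*J)) = (13*J)*(1/(2*J)) = 13/2)
Q*(-732 - 609) + h(18) = 117*(-732 - 609) + 13/2 = 117*(-1341) + 13/2 = -156897 + 13/2 = -313781/2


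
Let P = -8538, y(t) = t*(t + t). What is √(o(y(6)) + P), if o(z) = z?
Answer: I*√8466 ≈ 92.011*I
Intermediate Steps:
y(t) = 2*t² (y(t) = t*(2*t) = 2*t²)
√(o(y(6)) + P) = √(2*6² - 8538) = √(2*36 - 8538) = √(72 - 8538) = √(-8466) = I*√8466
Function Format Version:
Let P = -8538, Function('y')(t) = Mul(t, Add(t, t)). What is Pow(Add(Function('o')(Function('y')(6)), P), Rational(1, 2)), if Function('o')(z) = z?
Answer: Mul(I, Pow(8466, Rational(1, 2))) ≈ Mul(92.011, I)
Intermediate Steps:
Function('y')(t) = Mul(2, Pow(t, 2)) (Function('y')(t) = Mul(t, Mul(2, t)) = Mul(2, Pow(t, 2)))
Pow(Add(Function('o')(Function('y')(6)), P), Rational(1, 2)) = Pow(Add(Mul(2, Pow(6, 2)), -8538), Rational(1, 2)) = Pow(Add(Mul(2, 36), -8538), Rational(1, 2)) = Pow(Add(72, -8538), Rational(1, 2)) = Pow(-8466, Rational(1, 2)) = Mul(I, Pow(8466, Rational(1, 2)))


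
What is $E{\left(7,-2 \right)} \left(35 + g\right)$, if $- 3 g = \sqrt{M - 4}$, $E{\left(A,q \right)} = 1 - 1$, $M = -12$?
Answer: $0$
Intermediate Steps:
$E{\left(A,q \right)} = 0$
$g = - \frac{4 i}{3}$ ($g = - \frac{\sqrt{-12 - 4}}{3} = - \frac{\sqrt{-16}}{3} = - \frac{4 i}{3} \approx - 1.3333 i$)
$E{\left(7,-2 \right)} \left(35 + g\right) = 0 \left(35 - \frac{4 i}{3}\right) = 0$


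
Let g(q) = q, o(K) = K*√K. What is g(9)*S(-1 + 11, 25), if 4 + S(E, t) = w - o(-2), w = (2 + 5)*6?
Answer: 342 + 18*I*√2 ≈ 342.0 + 25.456*I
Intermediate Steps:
o(K) = K^(3/2)
w = 42 (w = 7*6 = 42)
S(E, t) = 38 + 2*I*√2 (S(E, t) = -4 + (42 - (-2)^(3/2)) = -4 + (42 - (-2)*I*√2) = -4 + (42 + 2*I*√2) = 38 + 2*I*√2)
g(9)*S(-1 + 11, 25) = 9*(38 + 2*I*√2) = 342 + 18*I*√2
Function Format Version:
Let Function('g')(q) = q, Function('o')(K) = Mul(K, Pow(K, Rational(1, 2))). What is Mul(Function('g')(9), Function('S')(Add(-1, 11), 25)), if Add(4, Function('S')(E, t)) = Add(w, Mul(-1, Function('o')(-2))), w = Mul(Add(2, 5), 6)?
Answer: Add(342, Mul(18, I, Pow(2, Rational(1, 2)))) ≈ Add(342.00, Mul(25.456, I))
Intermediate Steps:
Function('o')(K) = Pow(K, Rational(3, 2))
w = 42 (w = Mul(7, 6) = 42)
Function('S')(E, t) = Add(38, Mul(2, I, Pow(2, Rational(1, 2)))) (Function('S')(E, t) = Add(-4, Add(42, Mul(-1, Pow(-2, Rational(3, 2))))) = Add(-4, Add(42, Mul(-1, Mul(-2, I, Pow(2, Rational(1, 2)))))) = Add(-4, Add(42, Mul(2, I, Pow(2, Rational(1, 2))))) = Add(38, Mul(2, I, Pow(2, Rational(1, 2)))))
Mul(Function('g')(9), Function('S')(Add(-1, 11), 25)) = Mul(9, Add(38, Mul(2, I, Pow(2, Rational(1, 2))))) = Add(342, Mul(18, I, Pow(2, Rational(1, 2))))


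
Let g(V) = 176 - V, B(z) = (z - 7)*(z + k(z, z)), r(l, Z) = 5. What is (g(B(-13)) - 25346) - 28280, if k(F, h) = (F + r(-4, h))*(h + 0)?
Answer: -51630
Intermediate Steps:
k(F, h) = h*(5 + F) (k(F, h) = (F + 5)*(h + 0) = (5 + F)*h = h*(5 + F))
B(z) = (-7 + z)*(z + z*(5 + z)) (B(z) = (z - 7)*(z + z*(5 + z)) = (-7 + z)*(z + z*(5 + z)))
(g(B(-13)) - 25346) - 28280 = ((176 - (-13)*(-42 + (-13)² - 1*(-13))) - 25346) - 28280 = ((176 - (-13)*(-42 + 169 + 13)) - 25346) - 28280 = ((176 - (-13)*140) - 25346) - 28280 = ((176 - 1*(-1820)) - 25346) - 28280 = ((176 + 1820) - 25346) - 28280 = (1996 - 25346) - 28280 = -23350 - 28280 = -51630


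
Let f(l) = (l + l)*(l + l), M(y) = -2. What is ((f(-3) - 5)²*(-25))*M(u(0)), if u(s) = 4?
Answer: 48050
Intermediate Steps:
f(l) = 4*l² (f(l) = (2*l)*(2*l) = 4*l²)
((f(-3) - 5)²*(-25))*M(u(0)) = ((4*(-3)² - 5)²*(-25))*(-2) = ((4*9 - 5)²*(-25))*(-2) = ((36 - 5)²*(-25))*(-2) = (31²*(-25))*(-2) = (961*(-25))*(-2) = -24025*(-2) = 48050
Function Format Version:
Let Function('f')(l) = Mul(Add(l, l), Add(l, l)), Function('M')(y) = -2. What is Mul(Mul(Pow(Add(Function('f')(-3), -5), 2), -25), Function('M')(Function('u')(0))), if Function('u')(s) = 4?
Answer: 48050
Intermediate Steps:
Function('f')(l) = Mul(4, Pow(l, 2)) (Function('f')(l) = Mul(Mul(2, l), Mul(2, l)) = Mul(4, Pow(l, 2)))
Mul(Mul(Pow(Add(Function('f')(-3), -5), 2), -25), Function('M')(Function('u')(0))) = Mul(Mul(Pow(Add(Mul(4, Pow(-3, 2)), -5), 2), -25), -2) = Mul(Mul(Pow(Add(Mul(4, 9), -5), 2), -25), -2) = Mul(Mul(Pow(Add(36, -5), 2), -25), -2) = Mul(Mul(Pow(31, 2), -25), -2) = Mul(Mul(961, -25), -2) = Mul(-24025, -2) = 48050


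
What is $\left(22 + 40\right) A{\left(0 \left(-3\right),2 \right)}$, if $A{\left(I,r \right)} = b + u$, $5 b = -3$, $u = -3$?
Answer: $- \frac{1116}{5} \approx -223.2$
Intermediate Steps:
$b = - \frac{3}{5}$ ($b = \frac{1}{5} \left(-3\right) = - \frac{3}{5} \approx -0.6$)
$A{\left(I,r \right)} = - \frac{18}{5}$ ($A{\left(I,r \right)} = - \frac{3}{5} - 3 = - \frac{18}{5}$)
$\left(22 + 40\right) A{\left(0 \left(-3\right),2 \right)} = \left(22 + 40\right) \left(- \frac{18}{5}\right) = 62 \left(- \frac{18}{5}\right) = - \frac{1116}{5}$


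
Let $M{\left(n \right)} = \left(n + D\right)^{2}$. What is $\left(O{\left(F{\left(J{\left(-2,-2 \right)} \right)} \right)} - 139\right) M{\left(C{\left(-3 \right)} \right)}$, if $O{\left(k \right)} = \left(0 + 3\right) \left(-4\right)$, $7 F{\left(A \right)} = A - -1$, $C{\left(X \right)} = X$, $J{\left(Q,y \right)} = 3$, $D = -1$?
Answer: $-2416$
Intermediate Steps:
$F{\left(A \right)} = \frac{1}{7} + \frac{A}{7}$ ($F{\left(A \right)} = \frac{A - -1}{7} = \frac{A + 1}{7} = \frac{1 + A}{7} = \frac{1}{7} + \frac{A}{7}$)
$O{\left(k \right)} = -12$ ($O{\left(k \right)} = 3 \left(-4\right) = -12$)
$M{\left(n \right)} = \left(-1 + n\right)^{2}$ ($M{\left(n \right)} = \left(n - 1\right)^{2} = \left(-1 + n\right)^{2}$)
$\left(O{\left(F{\left(J{\left(-2,-2 \right)} \right)} \right)} - 139\right) M{\left(C{\left(-3 \right)} \right)} = \left(-12 - 139\right) \left(-1 - 3\right)^{2} = - 151 \left(-4\right)^{2} = \left(-151\right) 16 = -2416$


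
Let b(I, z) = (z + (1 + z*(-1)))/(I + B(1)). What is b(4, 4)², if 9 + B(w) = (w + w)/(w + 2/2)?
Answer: 1/16 ≈ 0.062500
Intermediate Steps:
B(w) = -9 + 2*w/(1 + w) (B(w) = -9 + (w + w)/(w + 2/2) = -9 + (2*w)/(w + 2*(½)) = -9 + (2*w)/(w + 1) = -9 + (2*w)/(1 + w) = -9 + 2*w/(1 + w))
b(I, z) = 1/(-8 + I) (b(I, z) = (z + (1 + z*(-1)))/(I + (-9 - 7*1)/(1 + 1)) = (z + (1 - z))/(I + (-9 - 7)/2) = 1/(I + (½)*(-16)) = 1/(I - 8) = 1/(-8 + I))
b(4, 4)² = (1/(-8 + 4))² = (1/(-4))² = (-¼)² = 1/16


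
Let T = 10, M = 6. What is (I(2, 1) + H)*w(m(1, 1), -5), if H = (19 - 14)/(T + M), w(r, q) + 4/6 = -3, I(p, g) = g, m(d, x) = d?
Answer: -77/16 ≈ -4.8125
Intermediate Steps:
w(r, q) = -11/3 (w(r, q) = -⅔ - 3 = -11/3)
H = 5/16 (H = (19 - 14)/(10 + 6) = 5/16 ≈ 0.31250)
(I(2, 1) + H)*w(m(1, 1), -5) = (1 + 5/16)*(-11/3) = (21/16)*(-11/3) = -77/16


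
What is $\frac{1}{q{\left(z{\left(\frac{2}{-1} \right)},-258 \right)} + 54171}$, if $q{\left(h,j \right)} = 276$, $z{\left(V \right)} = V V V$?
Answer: $\frac{1}{54447} \approx 1.8366 \cdot 10^{-5}$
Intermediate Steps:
$z{\left(V \right)} = V^{3}$ ($z{\left(V \right)} = V^{2} V = V^{3}$)
$\frac{1}{q{\left(z{\left(\frac{2}{-1} \right)},-258 \right)} + 54171} = \frac{1}{276 + 54171} = \frac{1}{54447}$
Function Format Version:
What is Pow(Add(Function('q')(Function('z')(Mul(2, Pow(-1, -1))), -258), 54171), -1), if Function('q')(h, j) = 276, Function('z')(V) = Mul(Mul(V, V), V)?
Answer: Rational(1, 54447) ≈ 1.8366e-5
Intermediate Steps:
Function('z')(V) = Pow(V, 3) (Function('z')(V) = Mul(Pow(V, 2), V) = Pow(V, 3))
Pow(Add(Function('q')(Function('z')(Mul(2, Pow(-1, -1))), -258), 54171), -1) = Pow(Add(276, 54171), -1) = Pow(54447, -1) = Rational(1, 54447)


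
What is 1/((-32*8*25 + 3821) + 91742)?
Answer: 1/89163 ≈ 1.1215e-5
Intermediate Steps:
1/((-32*8*25 + 3821) + 91742) = 1/((-256*25 + 3821) + 91742) = 1/((-6400 + 3821) + 91742) = 1/(-2579 + 91742) = 1/89163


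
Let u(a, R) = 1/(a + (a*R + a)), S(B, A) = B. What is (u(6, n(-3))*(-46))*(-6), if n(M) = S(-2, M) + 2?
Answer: 23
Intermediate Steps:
n(M) = 0 (n(M) = -2 + 2 = 0)
u(a, R) = 1/(2*a + R*a) (u(a, R) = 1/(a + (R*a + a)) = 1/(a + (a + R*a)) = 1/(2*a + R*a))
(u(6, n(-3))*(-46))*(-6) = ((1/(6*(2 + 0)))*(-46))*(-6) = (((⅙)/2)*(-46))*(-6) = (((⅙)*(½))*(-46))*(-6) = ((1/12)*(-46))*(-6) = -23/6*(-6) = 23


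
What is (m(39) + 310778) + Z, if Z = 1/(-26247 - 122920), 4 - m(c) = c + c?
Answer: 46346783567/149167 ≈ 3.1070e+5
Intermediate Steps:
m(c) = 4 - 2*c (m(c) = 4 - (c + c) = 4 - 2*c)
Z = -1/149167 (Z = 1/(-149167) = -1/149167 ≈ -6.7039e-6)
(m(39) + 310778) + Z = ((4 - 2*39) + 310778) - 1/149167 = ((4 - 78) + 310778) - 1/149167 = (-74 + 310778) - 1/149167 = 310704 - 1/149167 = 46346783567/149167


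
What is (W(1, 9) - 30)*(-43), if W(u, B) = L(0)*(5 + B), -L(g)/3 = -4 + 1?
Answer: -4128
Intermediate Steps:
L(g) = 9 (L(g) = -3*(-4 + 1) = -3*(-3) = 9)
W(u, B) = 45 + 9*B (W(u, B) = 9*(5 + B) = 45 + 9*B)
(W(1, 9) - 30)*(-43) = ((45 + 9*9) - 30)*(-43) = ((45 + 81) - 30)*(-43) = (126 - 30)*(-43) = 96*(-43) = -4128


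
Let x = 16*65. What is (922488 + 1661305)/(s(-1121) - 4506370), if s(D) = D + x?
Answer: -2583793/4506451 ≈ -0.57335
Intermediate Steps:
x = 1040
s(D) = 1040 + D (s(D) = D + 1040 = 1040 + D)
(922488 + 1661305)/(s(-1121) - 4506370) = (922488 + 1661305)/((1040 - 1121) - 4506370) = 2583793/(-81 - 4506370) = 2583793/(-4506451) = 2583793*(-1/4506451) = -2583793/4506451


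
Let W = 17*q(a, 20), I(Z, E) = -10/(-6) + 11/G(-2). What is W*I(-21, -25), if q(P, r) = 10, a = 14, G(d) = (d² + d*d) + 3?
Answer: 1360/3 ≈ 453.33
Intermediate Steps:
G(d) = 3 + 2*d² (G(d) = (d² + d²) + 3 = 2*d² + 3 = 3 + 2*d²)
I(Z, E) = 8/3 (I(Z, E) = -10/(-6) + 11/(3 + 2*(-2)²) = -10*(-⅙) + 11/(3 + 2*4) = 5/3 + 11/(3 + 8) = 5/3 + 11/11 = 5/3 + 11*(1/11) = 5/3 + 1 = 8/3)
W = 170 (W = 17*10 = 170)
W*I(-21, -25) = 170*(8/3) = 1360/3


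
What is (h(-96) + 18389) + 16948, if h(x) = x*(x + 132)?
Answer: 31881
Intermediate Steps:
h(x) = x*(132 + x)
(h(-96) + 18389) + 16948 = (-96*(132 - 96) + 18389) + 16948 = (-96*36 + 18389) + 16948 = (-3456 + 18389) + 16948 = 14933 + 16948 = 31881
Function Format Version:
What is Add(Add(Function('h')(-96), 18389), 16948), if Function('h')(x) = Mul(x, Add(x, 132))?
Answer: 31881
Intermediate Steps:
Function('h')(x) = Mul(x, Add(132, x))
Add(Add(Function('h')(-96), 18389), 16948) = Add(Add(Mul(-96, Add(132, -96)), 18389), 16948) = Add(Add(Mul(-96, 36), 18389), 16948) = Add(Add(-3456, 18389), 16948) = Add(14933, 16948) = 31881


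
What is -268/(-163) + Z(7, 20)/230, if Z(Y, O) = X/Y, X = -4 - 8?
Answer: 214762/131215 ≈ 1.6367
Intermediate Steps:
X = -12
Z(Y, O) = -12/Y
-268/(-163) + Z(7, 20)/230 = -268/(-163) - 12/7/230 = -268*(-1/163) - 12*1/7*(1/230) = 268/163 - 12/7*1/230 = 268/163 - 6/805 = 214762/131215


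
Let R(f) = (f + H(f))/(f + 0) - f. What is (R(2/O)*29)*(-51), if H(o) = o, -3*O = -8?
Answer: -7395/4 ≈ -1848.8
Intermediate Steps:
O = 8/3 (O = -⅓*(-8) = 8/3 ≈ 2.6667)
R(f) = 2 - f (R(f) = (f + f)/(f + 0) - f = (2*f)/f - f = 2 - f)
(R(2/O)*29)*(-51) = ((2 - 2/8/3)*29)*(-51) = ((2 - 2*3/8)*29)*(-51) = ((2 - 1*¾)*29)*(-51) = ((2 - ¾)*29)*(-51) = ((5/4)*29)*(-51) = (145/4)*(-51) = -7395/4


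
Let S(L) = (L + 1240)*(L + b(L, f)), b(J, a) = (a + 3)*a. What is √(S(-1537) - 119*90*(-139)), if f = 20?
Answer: 3*√200951 ≈ 1344.8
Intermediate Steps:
b(J, a) = a*(3 + a) (b(J, a) = (3 + a)*a = a*(3 + a))
S(L) = (460 + L)*(1240 + L) (S(L) = (L + 1240)*(L + 20*(3 + 20)) = (1240 + L)*(L + 20*23) = (1240 + L)*(L + 460) = (1240 + L)*(460 + L) = (460 + L)*(1240 + L))
√(S(-1537) - 119*90*(-139)) = √((570400 + (-1537)² + 1700*(-1537)) - 119*90*(-139)) = √((570400 + 2362369 - 2612900) - 10710*(-139)) = √(319869 + 1488690) = √1808559 = 3*√200951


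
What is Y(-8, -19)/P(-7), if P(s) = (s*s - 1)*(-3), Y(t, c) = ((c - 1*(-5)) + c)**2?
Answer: -121/16 ≈ -7.5625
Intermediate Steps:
Y(t, c) = (5 + 2*c)**2 (Y(t, c) = ((c + 5) + c)**2 = ((5 + c) + c)**2 = (5 + 2*c)**2)
P(s) = 3 - 3*s**2 (P(s) = (s**2 - 1)*(-3) = (-1 + s**2)*(-3) = 3 - 3*s**2)
Y(-8, -19)/P(-7) = (5 + 2*(-19))**2/(3 - 3*(-7)**2) = (5 - 38)**2/(3 - 3*49) = (-33)**2/(3 - 147) = 1089/(-144) = 1089*(-1/144) = -121/16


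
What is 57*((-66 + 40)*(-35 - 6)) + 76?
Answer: 60838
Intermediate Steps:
57*((-66 + 40)*(-35 - 6)) + 76 = 57*(-26*(-41)) + 76 = 57*1066 + 76 = 60762 + 76 = 60838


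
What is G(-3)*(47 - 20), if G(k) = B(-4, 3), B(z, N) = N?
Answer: 81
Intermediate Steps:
G(k) = 3
G(-3)*(47 - 20) = 3*(47 - 20) = 3*27 = 81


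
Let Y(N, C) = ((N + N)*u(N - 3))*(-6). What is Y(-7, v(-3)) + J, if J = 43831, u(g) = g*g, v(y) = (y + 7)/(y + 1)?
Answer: 52231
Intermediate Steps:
v(y) = (7 + y)/(1 + y)
u(g) = g²
Y(N, C) = -12*N*(-3 + N)² (Y(N, C) = ((N + N)*(N - 3)²)*(-6) = ((2*N)*(-3 + N)²)*(-6) = (2*N*(-3 + N)²)*(-6) = -12*N*(-3 + N)²)
Y(-7, v(-3)) + J = -12*(-7)*(-3 - 7)² + 43831 = -12*(-7)*(-10)² + 43831 = -12*(-7)*100 + 43831 = 8400 + 43831 = 52231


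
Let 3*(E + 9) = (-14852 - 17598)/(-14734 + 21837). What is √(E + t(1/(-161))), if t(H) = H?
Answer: 50*I*√49570892301/3430749 ≈ 3.2449*I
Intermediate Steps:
E = -224231/21309 (E = -9 + ((-14852 - 17598)/(-14734 + 21837))/3 = -9 + (-32450/7103)/3 = -9 + (-32450*1/7103)/3 = -9 + (⅓)*(-32450/7103) = -9 - 32450/21309 = -224231/21309 ≈ -10.523)
√(E + t(1/(-161))) = √(-224231/21309 + 1/(-161)) = √(-224231/21309 - 1/161) = √(-36122500/3430749) = 50*I*√49570892301/3430749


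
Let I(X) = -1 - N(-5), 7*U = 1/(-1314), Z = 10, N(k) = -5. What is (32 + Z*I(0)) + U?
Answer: 662255/9198 ≈ 72.000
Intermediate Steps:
U = -1/9198 (U = (⅐)/(-1314) = (⅐)*(-1/1314) = -1/9198 ≈ -0.00010872)
I(X) = 4 (I(X) = -1 - 1*(-5) = -1 + 5 = 4)
(32 + Z*I(0)) + U = (32 + 10*4) - 1/9198 = (32 + 40) - 1/9198 = 72 - 1/9198 = 662255/9198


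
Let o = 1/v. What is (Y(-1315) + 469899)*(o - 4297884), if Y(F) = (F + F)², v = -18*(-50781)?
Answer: -29019152544346969529/914058 ≈ -3.1748e+13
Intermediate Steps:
v = 914058
o = 1/914058 ≈ 1.0940e-6
Y(F) = 4*F² (Y(F) = (2*F)² = 4*F²)
(Y(-1315) + 469899)*(o - 4297884) = (4*(-1315)² + 469899)*(1/914058 - 4297884) = (4*1729225 + 469899)*(-3928515253271/914058) = (6916900 + 469899)*(-3928515253271/914058) = 7386799*(-3928515253271/914058) = -29019152544346969529/914058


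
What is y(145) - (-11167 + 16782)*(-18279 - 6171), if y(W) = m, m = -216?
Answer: 137286534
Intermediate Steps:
y(W) = -216
y(145) - (-11167 + 16782)*(-18279 - 6171) = -216 - (-11167 + 16782)*(-18279 - 6171) = -216 - 5615*(-24450) = -216 - 1*(-137286750) = -216 + 137286750 = 137286534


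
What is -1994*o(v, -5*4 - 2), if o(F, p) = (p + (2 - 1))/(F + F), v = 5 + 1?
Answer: 6979/2 ≈ 3489.5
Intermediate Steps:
v = 6
o(F, p) = (1 + p)/(2*F) (o(F, p) = (p + 1)/((2*F)) = (1 + p)*(1/(2*F)) = (1 + p)/(2*F))
-1994*o(v, -5*4 - 2) = -997*(1 + (-5*4 - 2))/6 = -997*(1 + (-20 - 2))/6 = -997*(1 - 22)/6 = -997*(-21)/6 = -1994*(-7/4) = 6979/2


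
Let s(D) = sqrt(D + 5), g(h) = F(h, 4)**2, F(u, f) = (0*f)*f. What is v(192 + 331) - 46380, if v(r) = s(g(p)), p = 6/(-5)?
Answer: -46380 + sqrt(5) ≈ -46378.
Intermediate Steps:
p = -6/5 (p = 6*(-1/5) = -6/5 ≈ -1.2000)
F(u, f) = 0 (F(u, f) = 0*f = 0)
g(h) = 0 (g(h) = 0**2 = 0)
s(D) = sqrt(5 + D)
v(r) = sqrt(5) (v(r) = sqrt(5 + 0) = sqrt(5))
v(192 + 331) - 46380 = sqrt(5) - 46380 = -46380 + sqrt(5)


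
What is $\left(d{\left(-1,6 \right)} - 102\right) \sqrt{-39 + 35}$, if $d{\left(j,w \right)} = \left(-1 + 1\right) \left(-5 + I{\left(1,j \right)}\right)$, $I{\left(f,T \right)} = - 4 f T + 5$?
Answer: $- 204 i \approx - 204.0 i$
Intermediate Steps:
$I{\left(f,T \right)} = 5 - 4 T f$ ($I{\left(f,T \right)} = - 4 T f + 5 = 5 - 4 T f$)
$d{\left(j,w \right)} = 0$ ($d{\left(j,w \right)} = \left(-1 + 1\right) \left(-5 - \left(-5 + 4 j 1\right)\right) = 0 \left(-5 - \left(-5 + 4 j\right)\right) = 0 \left(- 4 j\right) = 0$)
$\left(d{\left(-1,6 \right)} - 102\right) \sqrt{-39 + 35} = \left(0 - 102\right) \sqrt{-39 + 35} = - 102 \sqrt{-4} = - 102 \cdot 2 i = - 204 i$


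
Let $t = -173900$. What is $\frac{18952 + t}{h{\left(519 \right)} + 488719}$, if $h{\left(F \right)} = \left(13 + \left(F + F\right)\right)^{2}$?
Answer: $- \frac{38737}{398330} \approx -0.097249$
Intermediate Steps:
$h{\left(F \right)} = \left(13 + 2 F\right)^{2}$
$\frac{18952 + t}{h{\left(519 \right)} + 488719} = \frac{18952 - 173900}{\left(13 + 2 \cdot 519\right)^{2} + 488719} = - \frac{154948}{\left(13 + 1038\right)^{2} + 488719} = - \frac{154948}{1051^{2} + 488719} = - \frac{154948}{1104601 + 488719} = - \frac{154948}{1593320} = \left(-154948\right) \frac{1}{1593320} = - \frac{38737}{398330}$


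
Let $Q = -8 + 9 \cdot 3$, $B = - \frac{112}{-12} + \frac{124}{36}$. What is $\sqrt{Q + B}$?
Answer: $\frac{\sqrt{286}}{3} \approx 5.6372$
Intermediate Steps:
$B = \frac{115}{9}$ ($B = \left(-112\right) \left(- \frac{1}{12}\right) + 124 \cdot \frac{1}{36} = \frac{28}{3} + \frac{31}{9} = \frac{115}{9} \approx 12.778$)
$Q = 19$ ($Q = -8 + 27 = 19$)
$\sqrt{Q + B} = \sqrt{19 + \frac{115}{9}} = \sqrt{\frac{286}{9}} = \frac{\sqrt{286}}{3}$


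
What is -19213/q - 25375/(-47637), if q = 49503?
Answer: 113629648/786058137 ≈ 0.14456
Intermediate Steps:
-19213/q - 25375/(-47637) = -19213/49503 - 25375/(-47637) = -19213*1/49503 - 25375*(-1/47637) = -19213/49503 + 25375/47637 = 113629648/786058137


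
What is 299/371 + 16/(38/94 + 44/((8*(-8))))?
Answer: -4400185/79023 ≈ -55.682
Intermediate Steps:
299/371 + 16/(38/94 + 44/((8*(-8)))) = 299*(1/371) + 16/(38*(1/94) + 44/(-64)) = 299/371 + 16/(19/47 + 44*(-1/64)) = 299/371 + 16/(19/47 - 11/16) = 299/371 + 16/(-213/752) = 299/371 + 16*(-752/213) = 299/371 - 12032/213 = -4400185/79023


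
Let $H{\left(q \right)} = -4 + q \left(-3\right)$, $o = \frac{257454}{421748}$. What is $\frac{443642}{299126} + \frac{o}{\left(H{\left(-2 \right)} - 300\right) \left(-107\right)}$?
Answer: $\frac{1491527766427145}{1005650897904932} \approx 1.4831$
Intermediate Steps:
$o = \frac{128727}{210874}$ ($o = 257454 \cdot \frac{1}{421748} = \frac{128727}{210874} \approx 0.61045$)
$H{\left(q \right)} = -4 - 3 q$
$\frac{443642}{299126} + \frac{o}{\left(H{\left(-2 \right)} - 300\right) \left(-107\right)} = \frac{443642}{299126} + \frac{128727}{210874 \left(\left(-4 - -6\right) - 300\right) \left(-107\right)} = 443642 \cdot \frac{1}{299126} + \frac{128727}{210874 \left(\left(-4 + 6\right) - 300\right) \left(-107\right)} = \frac{221821}{149563} + \frac{128727}{210874 \left(2 - 300\right) \left(-107\right)} = \frac{221821}{149563} + \frac{128727}{210874 \left(\left(-298\right) \left(-107\right)\right)} = \frac{221821}{149563} + \frac{128727}{210874 \cdot 31886} = \frac{221821}{149563} + \frac{128727}{210874} \cdot \frac{1}{31886} = \frac{221821}{149563} + \frac{128727}{6723928364} = \frac{1491527766427145}{1005650897904932}$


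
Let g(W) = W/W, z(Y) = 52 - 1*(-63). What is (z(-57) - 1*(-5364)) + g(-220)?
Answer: 5480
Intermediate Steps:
z(Y) = 115 (z(Y) = 52 + 63 = 115)
g(W) = 1
(z(-57) - 1*(-5364)) + g(-220) = (115 - 1*(-5364)) + 1 = (115 + 5364) + 1 = 5479 + 1 = 5480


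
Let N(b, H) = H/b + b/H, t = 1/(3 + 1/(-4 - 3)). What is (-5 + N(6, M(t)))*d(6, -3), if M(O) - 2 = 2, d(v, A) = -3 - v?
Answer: 51/2 ≈ 25.500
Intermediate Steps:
t = 7/20 (t = 1/(3 + 1/(-7)) = 1/(3 - ⅐) = 1/(20/7) = 7/20 ≈ 0.35000)
M(O) = 4 (M(O) = 2 + 2 = 4)
(-5 + N(6, M(t)))*d(6, -3) = (-5 + (4/6 + 6/4))*(-3 - 1*6) = (-5 + (4*(⅙) + 6*(¼)))*(-3 - 6) = (-5 + (⅔ + 3/2))*(-9) = (-5 + 13/6)*(-9) = -17/6*(-9) = 51/2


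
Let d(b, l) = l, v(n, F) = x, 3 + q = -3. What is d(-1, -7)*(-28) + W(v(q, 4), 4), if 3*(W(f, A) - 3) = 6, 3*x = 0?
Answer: 201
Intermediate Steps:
q = -6 (q = -3 - 3 = -6)
x = 0 (x = (⅓)*0 = 0)
v(n, F) = 0
W(f, A) = 5 (W(f, A) = 3 + (⅓)*6 = 3 + 2 = 5)
d(-1, -7)*(-28) + W(v(q, 4), 4) = -7*(-28) + 5 = 196 + 5 = 201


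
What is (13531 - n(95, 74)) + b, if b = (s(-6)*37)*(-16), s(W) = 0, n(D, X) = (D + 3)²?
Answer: 3927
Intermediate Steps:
n(D, X) = (3 + D)²
b = 0 (b = (0*37)*(-16) = 0*(-16) = 0)
(13531 - n(95, 74)) + b = (13531 - (3 + 95)²) + 0 = (13531 - 1*98²) + 0 = (13531 - 1*9604) + 0 = (13531 - 9604) + 0 = 3927 + 0 = 3927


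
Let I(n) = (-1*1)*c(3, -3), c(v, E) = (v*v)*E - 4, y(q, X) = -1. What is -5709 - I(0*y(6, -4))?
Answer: -5740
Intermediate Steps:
c(v, E) = -4 + E*v² (c(v, E) = v²*E - 4 = E*v² - 4 = -4 + E*v²)
I(n) = 31 (I(n) = (-1*1)*(-4 - 3*3²) = -(-4 - 3*9) = -(-4 - 27) = -1*(-31) = 31)
-5709 - I(0*y(6, -4)) = -5709 - 1*31 = -5709 - 31 = -5740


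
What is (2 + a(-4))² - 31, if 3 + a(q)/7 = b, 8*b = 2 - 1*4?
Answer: 6393/16 ≈ 399.56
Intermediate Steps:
b = -¼ (b = (2 - 1*4)/8 = (2 - 4)/8 = (⅛)*(-2) = -¼ ≈ -0.25000)
a(q) = -91/4 (a(q) = -21 + 7*(-¼) = -21 - 7/4 = -91/4)
(2 + a(-4))² - 31 = (2 - 91/4)² - 31 = (-83/4)² - 31 = 6889/16 - 31 = 6393/16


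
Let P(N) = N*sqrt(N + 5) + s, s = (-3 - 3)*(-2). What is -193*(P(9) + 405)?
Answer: -80481 - 1737*sqrt(14) ≈ -86980.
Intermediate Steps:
s = 12 (s = -6*(-2) = 12)
P(N) = 12 + N*sqrt(5 + N) (P(N) = N*sqrt(N + 5) + 12 = N*sqrt(5 + N) + 12 = 12 + N*sqrt(5 + N))
-193*(P(9) + 405) = -193*((12 + 9*sqrt(5 + 9)) + 405) = -193*((12 + 9*sqrt(14)) + 405) = -193*(417 + 9*sqrt(14)) = -80481 - 1737*sqrt(14)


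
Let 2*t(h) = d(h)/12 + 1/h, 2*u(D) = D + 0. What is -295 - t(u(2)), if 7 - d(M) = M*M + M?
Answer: -7097/24 ≈ -295.71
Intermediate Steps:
d(M) = 7 - M - M**2 (d(M) = 7 - (M*M + M) = 7 - (M**2 + M) = 7 - (M + M**2) = 7 + (-M - M**2) = 7 - M - M**2)
u(D) = D/2 (u(D) = (D + 0)/2 = D/2)
t(h) = 7/24 + 1/(2*h) - h/24 - h**2/24 (t(h) = ((7 - h - h**2)/12 + 1/h)/2 = ((7 - h - h**2)*(1/12) + 1/h)/2 = ((7/12 - h/12 - h**2/12) + 1/h)/2 = (7/12 + 1/h - h/12 - h**2/12)/2 = 7/24 + 1/(2*h) - h/24 - h**2/24)
-295 - t(u(2)) = -295 - (12 - (1/2)*2*(-7 + (1/2)*2 + ((1/2)*2)**2))/(24*((1/2)*2)) = -295 - (12 - 1*1*(-7 + 1 + 1**2))/(24*1) = -295 - (12 - 1*1*(-7 + 1 + 1))/24 = -295 - (12 - 1*1*(-5))/24 = -295 - (12 + 5)/24 = -295 - 17/24 = -7097/24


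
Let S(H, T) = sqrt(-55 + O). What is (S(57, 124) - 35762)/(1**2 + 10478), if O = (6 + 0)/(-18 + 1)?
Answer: -35762/10479 + I*sqrt(15997)/178143 ≈ -3.4127 + 0.00070999*I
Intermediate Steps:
O = -6/17 (O = 6/(-17) = 6*(-1/17) = -6/17 ≈ -0.35294)
S(H, T) = I*sqrt(15997)/17 (S(H, T) = sqrt(-55 - 6/17) = sqrt(-941/17) = I*sqrt(15997)/17)
(S(57, 124) - 35762)/(1**2 + 10478) = (I*sqrt(15997)/17 - 35762)/(1**2 + 10478) = (-35762 + I*sqrt(15997)/17)/(1 + 10478) = (-35762 + I*sqrt(15997)/17)/10479 = (-35762 + I*sqrt(15997)/17)*(1/10479) = -35762/10479 + I*sqrt(15997)/178143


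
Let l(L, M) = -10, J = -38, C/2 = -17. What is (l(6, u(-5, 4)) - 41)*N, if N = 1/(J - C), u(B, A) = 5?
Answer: 51/4 ≈ 12.750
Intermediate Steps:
C = -34 (C = 2*(-17) = -34)
N = -¼ (N = 1/(-38 - 1*(-34)) = 1/(-38 + 34) = 1/(-4) = -¼ ≈ -0.25000)
(l(6, u(-5, 4)) - 41)*N = (-10 - 41)*(-¼) = -51*(-¼) = 51/4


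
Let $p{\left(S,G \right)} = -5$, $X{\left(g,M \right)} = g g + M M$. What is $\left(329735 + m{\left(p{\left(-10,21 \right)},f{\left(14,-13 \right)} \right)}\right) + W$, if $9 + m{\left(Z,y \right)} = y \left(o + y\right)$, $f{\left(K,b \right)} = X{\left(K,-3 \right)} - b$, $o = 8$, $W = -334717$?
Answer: $44277$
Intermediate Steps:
$X{\left(g,M \right)} = M^{2} + g^{2}$ ($X{\left(g,M \right)} = g^{2} + M^{2} = M^{2} + g^{2}$)
$f{\left(K,b \right)} = 9 + K^{2} - b$ ($f{\left(K,b \right)} = \left(\left(-3\right)^{2} + K^{2}\right) - b = \left(9 + K^{2}\right) - b = 9 + K^{2} - b$)
$m{\left(Z,y \right)} = -9 + y \left(8 + y\right)$
$\left(329735 + m{\left(p{\left(-10,21 \right)},f{\left(14,-13 \right)} \right)}\right) + W = \left(329735 + \left(-9 + \left(9 + 14^{2} - -13\right)^{2} + 8 \left(9 + 14^{2} - -13\right)\right)\right) - 334717 = \left(329735 + \left(-9 + \left(9 + 196 + 13\right)^{2} + 8 \left(9 + 196 + 13\right)\right)\right) - 334717 = \left(329735 + \left(-9 + 218^{2} + 8 \cdot 218\right)\right) - 334717 = \left(329735 + \left(-9 + 47524 + 1744\right)\right) - 334717 = \left(329735 + 49259\right) - 334717 = 378994 - 334717 = 44277$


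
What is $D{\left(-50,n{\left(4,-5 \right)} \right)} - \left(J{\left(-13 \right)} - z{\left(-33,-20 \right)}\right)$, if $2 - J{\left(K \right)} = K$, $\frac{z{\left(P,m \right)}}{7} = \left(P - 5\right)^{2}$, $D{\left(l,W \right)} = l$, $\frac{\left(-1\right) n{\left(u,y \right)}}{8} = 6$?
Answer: $10043$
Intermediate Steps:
$n{\left(u,y \right)} = -48$ ($n{\left(u,y \right)} = \left(-8\right) 6 = -48$)
$z{\left(P,m \right)} = 7 \left(-5 + P\right)^{2}$ ($z{\left(P,m \right)} = 7 \left(P - 5\right)^{2} = 7 \left(-5 + P\right)^{2}$)
$J{\left(K \right)} = 2 - K$
$D{\left(-50,n{\left(4,-5 \right)} \right)} - \left(J{\left(-13 \right)} - z{\left(-33,-20 \right)}\right) = -50 - \left(\left(2 - -13\right) - 7 \left(-5 - 33\right)^{2}\right) = -50 - \left(\left(2 + 13\right) - 7 \left(-38\right)^{2}\right) = -50 - \left(15 - 7 \cdot 1444\right) = -50 - \left(15 - 10108\right) = -50 - -10093 = -50 + 10093 = 10043$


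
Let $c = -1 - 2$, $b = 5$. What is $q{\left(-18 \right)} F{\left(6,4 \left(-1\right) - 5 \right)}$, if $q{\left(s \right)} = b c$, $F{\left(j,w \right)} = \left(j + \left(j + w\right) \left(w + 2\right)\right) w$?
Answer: $3645$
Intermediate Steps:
$c = -3$ ($c = -1 - 2 = -3$)
$F{\left(j,w \right)} = w \left(j + \left(2 + w\right) \left(j + w\right)\right)$ ($F{\left(j,w \right)} = \left(j + \left(j + w\right) \left(2 + w\right)\right) w = \left(j + \left(2 + w\right) \left(j + w\right)\right) w = w \left(j + \left(2 + w\right) \left(j + w\right)\right)$)
$q{\left(s \right)} = -15$ ($q{\left(s \right)} = 5 \left(-3\right) = -15$)
$q{\left(-18 \right)} F{\left(6,4 \left(-1\right) - 5 \right)} = - 15 \left(4 \left(-1\right) - 5\right) \left(\left(4 \left(-1\right) - 5\right)^{2} + 2 \left(4 \left(-1\right) - 5\right) + 3 \cdot 6 + 6 \left(4 \left(-1\right) - 5\right)\right) = - 15 \left(-4 - 5\right) \left(\left(-4 - 5\right)^{2} + 2 \left(-4 - 5\right) + 18 + 6 \left(-4 - 5\right)\right) = - 15 \left(- 9 \left(\left(-9\right)^{2} + 2 \left(-9\right) + 18 + 6 \left(-9\right)\right)\right) = - 15 \left(- 9 \left(81 - 18 + 18 - 54\right)\right) = - 15 \left(\left(-9\right) 27\right) = \left(-15\right) \left(-243\right) = 3645$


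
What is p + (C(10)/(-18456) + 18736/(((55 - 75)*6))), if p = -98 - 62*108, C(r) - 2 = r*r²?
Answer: -320681657/46140 ≈ -6950.2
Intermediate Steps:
C(r) = 2 + r³ (C(r) = 2 + r*r² = 2 + r³)
p = -6794 (p = -98 - 6696 = -6794)
p + (C(10)/(-18456) + 18736/(((55 - 75)*6))) = -6794 + ((2 + 10³)/(-18456) + 18736/(((55 - 75)*6))) = -6794 + ((2 + 1000)*(-1/18456) + 18736/((-20*6))) = -6794 + (1002*(-1/18456) + 18736/(-120)) = -6794 + (-167/3076 + 18736*(-1/120)) = -6794 + (-167/3076 - 2342/15) = -6794 - 7206497/46140 = -320681657/46140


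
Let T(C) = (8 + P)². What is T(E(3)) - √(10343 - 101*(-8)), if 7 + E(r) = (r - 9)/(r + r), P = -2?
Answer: 36 - 3*√1239 ≈ -69.598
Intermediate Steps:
E(r) = -7 + (-9 + r)/(2*r) (E(r) = -7 + (r - 9)/(r + r) = -7 + (-9 + r)/((2*r)) = -7 + (-9 + r)*(1/(2*r)) = -7 + (-9 + r)/(2*r))
T(C) = 36 (T(C) = (8 - 2)² = 6² = 36)
T(E(3)) - √(10343 - 101*(-8)) = 36 - √(10343 - 101*(-8)) = 36 - √(10343 + 808) = 36 - √11151 = 36 - 3*√1239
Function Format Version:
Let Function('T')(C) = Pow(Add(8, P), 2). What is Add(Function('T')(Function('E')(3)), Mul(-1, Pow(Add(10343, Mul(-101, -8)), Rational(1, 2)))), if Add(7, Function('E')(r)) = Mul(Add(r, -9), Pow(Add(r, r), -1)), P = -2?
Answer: Add(36, Mul(-3, Pow(1239, Rational(1, 2)))) ≈ -69.598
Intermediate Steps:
Function('E')(r) = Add(-7, Mul(Rational(1, 2), Pow(r, -1), Add(-9, r))) (Function('E')(r) = Add(-7, Mul(Add(r, -9), Pow(Add(r, r), -1))) = Add(-7, Mul(Add(-9, r), Pow(Mul(2, r), -1))) = Add(-7, Mul(Add(-9, r), Mul(Rational(1, 2), Pow(r, -1)))) = Add(-7, Mul(Rational(1, 2), Pow(r, -1), Add(-9, r))))
Function('T')(C) = 36 (Function('T')(C) = Pow(Add(8, -2), 2) = Pow(6, 2) = 36)
Add(Function('T')(Function('E')(3)), Mul(-1, Pow(Add(10343, Mul(-101, -8)), Rational(1, 2)))) = Add(36, Mul(-1, Pow(Add(10343, Mul(-101, -8)), Rational(1, 2)))) = Add(36, Mul(-1, Pow(Add(10343, 808), Rational(1, 2)))) = Add(36, Mul(-1, Pow(11151, Rational(1, 2)))) = Add(36, Mul(-1, Mul(3, Pow(1239, Rational(1, 2))))) = Add(36, Mul(-3, Pow(1239, Rational(1, 2))))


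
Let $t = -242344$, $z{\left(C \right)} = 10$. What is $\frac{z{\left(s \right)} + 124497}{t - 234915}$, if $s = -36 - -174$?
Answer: $- \frac{124507}{477259} \approx -0.26088$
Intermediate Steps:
$s = 138$ ($s = -36 + 174 = 138$)
$\frac{z{\left(s \right)} + 124497}{t - 234915} = \frac{10 + 124497}{-242344 - 234915} = \frac{124507}{-477259} = 124507 \left(- \frac{1}{477259}\right) = - \frac{124507}{477259}$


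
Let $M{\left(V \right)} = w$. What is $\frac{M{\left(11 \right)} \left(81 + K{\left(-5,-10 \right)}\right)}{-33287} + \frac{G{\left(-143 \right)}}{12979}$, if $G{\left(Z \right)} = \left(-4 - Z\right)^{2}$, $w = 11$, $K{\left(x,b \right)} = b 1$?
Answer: $\frac{633001528}{432031973} \approx 1.4652$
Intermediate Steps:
$K{\left(x,b \right)} = b$
$M{\left(V \right)} = 11$
$\frac{M{\left(11 \right)} \left(81 + K{\left(-5,-10 \right)}\right)}{-33287} + \frac{G{\left(-143 \right)}}{12979} = \frac{11 \left(81 - 10\right)}{-33287} + \frac{\left(4 - 143\right)^{2}}{12979} = 11 \cdot 71 \left(- \frac{1}{33287}\right) + \left(-139\right)^{2} \cdot \frac{1}{12979} = 781 \left(- \frac{1}{33287}\right) + 19321 \cdot \frac{1}{12979} = - \frac{781}{33287} + \frac{19321}{12979} = \frac{633001528}{432031973}$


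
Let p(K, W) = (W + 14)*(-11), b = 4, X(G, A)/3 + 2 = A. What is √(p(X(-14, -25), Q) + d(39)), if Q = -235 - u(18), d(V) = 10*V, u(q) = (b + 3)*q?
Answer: √4207 ≈ 64.861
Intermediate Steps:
X(G, A) = -6 + 3*A
u(q) = 7*q (u(q) = (4 + 3)*q = 7*q)
Q = -361 (Q = -235 - 7*18 = -235 - 1*126 = -235 - 126 = -361)
p(K, W) = -154 - 11*W (p(K, W) = (14 + W)*(-11) = -154 - 11*W)
√(p(X(-14, -25), Q) + d(39)) = √((-154 - 11*(-361)) + 10*39) = √((-154 + 3971) + 390) = √(3817 + 390) = √4207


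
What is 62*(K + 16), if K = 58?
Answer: 4588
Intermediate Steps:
62*(K + 16) = 62*(58 + 16) = 62*74 = 4588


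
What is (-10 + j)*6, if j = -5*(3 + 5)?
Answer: -300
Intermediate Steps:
j = -40 (j = -5*8 = -40)
(-10 + j)*6 = (-10 - 40)*6 = -50*6 = -300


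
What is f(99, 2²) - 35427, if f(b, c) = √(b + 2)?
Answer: -35427 + √101 ≈ -35417.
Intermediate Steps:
f(b, c) = √(2 + b)
f(99, 2²) - 35427 = √(2 + 99) - 35427 = √101 - 35427 = -35427 + √101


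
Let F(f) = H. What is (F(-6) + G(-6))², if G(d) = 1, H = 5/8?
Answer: 169/64 ≈ 2.6406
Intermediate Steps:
H = 5/8 (H = 5*(⅛) = 5/8 ≈ 0.62500)
F(f) = 5/8
(F(-6) + G(-6))² = (5/8 + 1)² = (13/8)² = 169/64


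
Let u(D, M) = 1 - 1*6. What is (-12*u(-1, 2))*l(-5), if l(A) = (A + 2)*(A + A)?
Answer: 1800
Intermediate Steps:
u(D, M) = -5 (u(D, M) = 1 - 6 = -5)
l(A) = 2*A*(2 + A) (l(A) = (2 + A)*(2*A) = 2*A*(2 + A))
(-12*u(-1, 2))*l(-5) = (-12*(-5))*(2*(-5)*(2 - 5)) = 60*(2*(-5)*(-3)) = 60*30 = 1800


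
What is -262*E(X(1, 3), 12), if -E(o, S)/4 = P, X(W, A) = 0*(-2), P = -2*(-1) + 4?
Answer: 6288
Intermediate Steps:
P = 6 (P = 2 + 4 = 6)
X(W, A) = 0
E(o, S) = -24 (E(o, S) = -4*6 = -24)
-262*E(X(1, 3), 12) = -262*(-24) = 6288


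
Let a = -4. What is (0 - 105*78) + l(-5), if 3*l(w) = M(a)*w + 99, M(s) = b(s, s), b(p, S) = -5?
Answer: -24446/3 ≈ -8148.7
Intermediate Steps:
M(s) = -5
l(w) = 33 - 5*w/3 (l(w) = (-5*w + 99)/3 = (99 - 5*w)/3 = 33 - 5*w/3)
(0 - 105*78) + l(-5) = (0 - 105*78) + (33 - 5/3*(-5)) = (0 - 8190) + (33 + 25/3) = -8190 + 124/3 = -24446/3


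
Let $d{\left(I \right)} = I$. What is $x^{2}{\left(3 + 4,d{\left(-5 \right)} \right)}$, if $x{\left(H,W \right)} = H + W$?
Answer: $4$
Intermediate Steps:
$x^{2}{\left(3 + 4,d{\left(-5 \right)} \right)} = \left(\left(3 + 4\right) - 5\right)^{2} = \left(7 - 5\right)^{2} = 2^{2} = 4$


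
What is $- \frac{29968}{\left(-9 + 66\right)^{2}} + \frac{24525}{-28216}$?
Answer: $- \frac{925258813}{91673784} \approx -10.093$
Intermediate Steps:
$- \frac{29968}{\left(-9 + 66\right)^{2}} + \frac{24525}{-28216} = - \frac{29968}{57^{2}} + 24525 \left(- \frac{1}{28216}\right) = - \frac{29968}{3249} - \frac{24525}{28216} = - \frac{925258813}{91673784}$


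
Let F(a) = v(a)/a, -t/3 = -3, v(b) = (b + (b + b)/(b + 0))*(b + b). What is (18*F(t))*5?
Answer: 1980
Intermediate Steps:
v(b) = 2*b*(2 + b) (v(b) = (b + (2*b)/b)*(2*b) = (b + 2)*(2*b) = (2 + b)*(2*b) = 2*b*(2 + b))
t = 9 (t = -3*(-3) = 9)
F(a) = 4 + 2*a (F(a) = (2*a*(2 + a))/a = 4 + 2*a)
(18*F(t))*5 = (18*(4 + 2*9))*5 = (18*(4 + 18))*5 = (18*22)*5 = 396*5 = 1980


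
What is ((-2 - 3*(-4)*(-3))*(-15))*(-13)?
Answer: -7410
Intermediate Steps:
((-2 - 3*(-4)*(-3))*(-15))*(-13) = ((-2 - (-12)*(-3))*(-15))*(-13) = ((-2 - 1*36)*(-15))*(-13) = ((-2 - 36)*(-15))*(-13) = -38*(-15)*(-13) = 570*(-13) = -7410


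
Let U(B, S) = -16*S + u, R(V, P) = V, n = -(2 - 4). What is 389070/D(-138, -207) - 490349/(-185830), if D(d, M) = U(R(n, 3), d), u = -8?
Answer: 66708769/371660 ≈ 179.49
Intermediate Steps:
n = 2 (n = -1*(-2) = 2)
U(B, S) = -8 - 16*S (U(B, S) = -16*S - 8 = -8 - 16*S)
D(d, M) = -8 - 16*d
389070/D(-138, -207) - 490349/(-185830) = 389070/(-8 - 16*(-138)) - 490349/(-185830) = 389070/(-8 + 2208) - 490349*(-1/185830) = 389070/2200 + 490349/185830 = 389070*(1/2200) + 490349/185830 = 3537/20 + 490349/185830 = 66708769/371660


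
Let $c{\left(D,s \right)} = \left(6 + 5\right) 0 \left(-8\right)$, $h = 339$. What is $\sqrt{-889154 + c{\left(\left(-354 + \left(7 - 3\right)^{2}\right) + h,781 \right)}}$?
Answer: $7 i \sqrt{18146} \approx 942.95 i$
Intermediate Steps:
$c{\left(D,s \right)} = 0$ ($c{\left(D,s \right)} = 11 \cdot 0 \left(-8\right) = 0 \left(-8\right) = 0$)
$\sqrt{-889154 + c{\left(\left(-354 + \left(7 - 3\right)^{2}\right) + h,781 \right)}} = \sqrt{-889154 + 0} = \sqrt{-889154} = 7 i \sqrt{18146}$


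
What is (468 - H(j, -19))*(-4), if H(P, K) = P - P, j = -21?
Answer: -1872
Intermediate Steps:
H(P, K) = 0
(468 - H(j, -19))*(-4) = (468 - 1*0)*(-4) = (468 + 0)*(-4) = 468*(-4) = -1872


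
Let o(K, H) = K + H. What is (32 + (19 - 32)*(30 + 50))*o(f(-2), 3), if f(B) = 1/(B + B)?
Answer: -2772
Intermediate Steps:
f(B) = 1/(2*B)
o(K, H) = H + K
(32 + (19 - 32)*(30 + 50))*o(f(-2), 3) = (32 + (19 - 32)*(30 + 50))*(3 + (1/2)/(-2)) = (32 - 13*80)*(3 + (1/2)*(-1/2)) = (32 - 1040)*(3 - 1/4) = -1008*11/4 = -2772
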